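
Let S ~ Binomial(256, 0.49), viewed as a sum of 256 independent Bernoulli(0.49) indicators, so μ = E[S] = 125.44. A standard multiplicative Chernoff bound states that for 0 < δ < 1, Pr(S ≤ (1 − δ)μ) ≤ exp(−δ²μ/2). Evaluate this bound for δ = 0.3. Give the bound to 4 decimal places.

0.0035

Exponent = δ²μ/2 = 0.3²·125.44/2 = 5.6448.
Bound = exp(−5.6448) = 0.00354.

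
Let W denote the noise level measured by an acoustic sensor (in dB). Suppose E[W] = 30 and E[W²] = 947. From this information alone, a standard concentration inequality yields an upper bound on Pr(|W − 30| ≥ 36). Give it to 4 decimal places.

The first two moments determine the variance, so Chebyshev's inequality is the sharpest standard bound available.
Var(W) = E[W²] − (E[W])² = 947 − 900 = 47.
Chebyshev's inequality: Pr(|W − μ| ≥ t) ≤ Var(W)/t² = 47/1296 = 0.0363.

0.0363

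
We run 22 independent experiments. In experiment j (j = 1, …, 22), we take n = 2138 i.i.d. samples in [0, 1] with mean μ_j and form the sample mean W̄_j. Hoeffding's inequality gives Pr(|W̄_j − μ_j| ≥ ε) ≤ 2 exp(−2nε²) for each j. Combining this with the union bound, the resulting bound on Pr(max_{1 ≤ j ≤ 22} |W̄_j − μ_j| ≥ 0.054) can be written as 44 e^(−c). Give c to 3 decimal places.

12.469

Union bound over the 22 events: Pr(max_{1 ≤ j ≤ 22} |W̄_j − μ_j| ≥ 0.054) ≤ 22·2·exp(−2nε²) = 44 exp(−2·2138·0.054²).
So c = 2·2138·0.054² = 12.4688.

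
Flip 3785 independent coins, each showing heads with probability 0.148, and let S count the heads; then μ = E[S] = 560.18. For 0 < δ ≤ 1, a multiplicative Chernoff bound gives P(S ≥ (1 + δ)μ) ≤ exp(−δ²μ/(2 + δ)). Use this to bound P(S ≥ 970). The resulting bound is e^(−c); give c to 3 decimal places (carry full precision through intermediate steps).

109.760

Write 970 = (1 + δ)μ, so δ = 970/560.18 − 1 = 0.7315863…
Then the exponent is δ²μ/(2 + δ) = (970 − μ)² / (μ·(2 + δ)) = 109.759919.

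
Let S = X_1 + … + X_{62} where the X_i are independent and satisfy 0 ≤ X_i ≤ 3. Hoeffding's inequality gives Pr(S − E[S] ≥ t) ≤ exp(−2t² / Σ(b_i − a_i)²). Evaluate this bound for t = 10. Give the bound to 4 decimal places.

0.6988

Σ(b_i − a_i)² = 62·(3)² = 558.
Exponent = 2·10²/558 = 0.3584.
Bound = exp(−0.3584) = 0.69878.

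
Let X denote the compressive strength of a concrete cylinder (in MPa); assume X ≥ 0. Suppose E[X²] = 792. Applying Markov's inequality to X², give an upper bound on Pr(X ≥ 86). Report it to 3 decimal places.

0.107

Since X ≥ 0, the event {X ≥ 86} is the same as {X² ≥ 7396}.
Markov's inequality applied to X² gives Pr(X² ≥ 7396) ≤ E[X²]/7396 = 792/7396 = 0.1071.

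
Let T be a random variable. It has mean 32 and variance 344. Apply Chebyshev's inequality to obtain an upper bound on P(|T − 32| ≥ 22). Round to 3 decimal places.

Chebyshev: P(|T − μ| ≥ t) ≤ Var(T)/t².
Bound = 344 / 484 = 0.7107.

0.711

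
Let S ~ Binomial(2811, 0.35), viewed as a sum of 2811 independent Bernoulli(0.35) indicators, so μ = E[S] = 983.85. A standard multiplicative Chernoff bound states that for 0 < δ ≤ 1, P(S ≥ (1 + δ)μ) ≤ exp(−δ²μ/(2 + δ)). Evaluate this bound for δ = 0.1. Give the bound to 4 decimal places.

0.0092

Exponent = δ²μ/(2 + δ) = 0.1²·983.85/2.1 = 4.6850.
Bound = exp(−4.6850) = 0.00923.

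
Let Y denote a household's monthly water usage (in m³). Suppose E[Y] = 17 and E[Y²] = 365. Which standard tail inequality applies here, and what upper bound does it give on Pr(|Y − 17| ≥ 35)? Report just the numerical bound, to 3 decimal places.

0.062

The first two moments determine the variance, so Chebyshev's inequality is the sharpest standard bound available.
Var(Y) = E[Y²] − (E[Y])² = 365 − 289 = 76.
Chebyshev's inequality: Pr(|Y − μ| ≥ t) ≤ Var(Y)/t² = 76/1225 = 0.0620.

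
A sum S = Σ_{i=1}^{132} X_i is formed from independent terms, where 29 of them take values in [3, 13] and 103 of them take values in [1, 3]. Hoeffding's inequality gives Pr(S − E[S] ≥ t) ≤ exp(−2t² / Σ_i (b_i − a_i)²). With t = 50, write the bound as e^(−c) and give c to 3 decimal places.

1.510

Σ(b_i − a_i)² = 29·10² + 103·2² = 3312.
c = 2t² / 3312 = 2·50² / 3312 = 1.5097.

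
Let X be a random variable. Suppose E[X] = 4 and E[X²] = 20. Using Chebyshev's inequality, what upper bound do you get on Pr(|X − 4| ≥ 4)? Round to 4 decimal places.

Var(X) = E[X²] − (E[X])² = 20 − 16 = 4.
Chebyshev's inequality: Pr(|X − μ| ≥ t) ≤ Var(X)/t² = 4/16 = 0.2500.

0.2500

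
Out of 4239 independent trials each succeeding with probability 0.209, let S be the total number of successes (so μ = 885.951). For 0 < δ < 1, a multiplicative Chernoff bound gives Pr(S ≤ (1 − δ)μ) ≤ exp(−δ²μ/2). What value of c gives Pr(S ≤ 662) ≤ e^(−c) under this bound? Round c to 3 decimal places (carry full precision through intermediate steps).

Write 662 = (1 − δ)μ, so δ = 1 − 662/885.951 = 0.2527803…
Then the exponent is δ²μ/2 = (μ − 662)²/(2μ) = 28.305206.

28.305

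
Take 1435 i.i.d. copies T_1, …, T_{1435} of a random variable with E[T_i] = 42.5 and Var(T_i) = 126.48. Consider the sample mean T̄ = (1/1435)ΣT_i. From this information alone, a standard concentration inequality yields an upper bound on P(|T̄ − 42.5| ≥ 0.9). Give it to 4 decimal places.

With mean and variance of each term known, Chebyshev's inequality bounds the deviation of the sum (or sample mean).
Var(T̄) = Var(T_i)/n = 126.48/1435 = 0.088139.
Chebyshev: P(|T̄ − 42.5| ≥ 0.9) ≤ Var(T̄)/(0.9)² = 126.48/(1435·0.9²) = 0.1088.

0.1088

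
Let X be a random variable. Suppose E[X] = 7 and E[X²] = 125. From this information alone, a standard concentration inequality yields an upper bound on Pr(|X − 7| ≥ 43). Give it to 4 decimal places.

The first two moments determine the variance, so Chebyshev's inequality is the sharpest standard bound available.
Var(X) = E[X²] − (E[X])² = 125 − 49 = 76.
Chebyshev's inequality: Pr(|X − μ| ≥ t) ≤ Var(X)/t² = 76/1849 = 0.0411.

0.0411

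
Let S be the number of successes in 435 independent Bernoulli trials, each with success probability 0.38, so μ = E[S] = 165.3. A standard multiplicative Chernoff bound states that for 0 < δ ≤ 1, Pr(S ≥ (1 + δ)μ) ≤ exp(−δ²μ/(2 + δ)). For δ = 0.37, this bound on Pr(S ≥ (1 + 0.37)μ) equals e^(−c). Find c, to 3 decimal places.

9.548

c = δ²μ/(2 + δ) = 0.37²·165.3/(2 + 0.37) = 9.5483.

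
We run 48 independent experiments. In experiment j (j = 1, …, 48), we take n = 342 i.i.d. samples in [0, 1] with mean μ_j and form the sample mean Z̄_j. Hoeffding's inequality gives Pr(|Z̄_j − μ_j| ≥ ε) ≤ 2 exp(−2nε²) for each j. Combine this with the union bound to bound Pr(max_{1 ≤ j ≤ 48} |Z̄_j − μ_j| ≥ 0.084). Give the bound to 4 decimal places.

Per-experiment Hoeffding bound: 2·exp(−2·342·0.084²) = 2·exp(−4.82630) = 0.016032.
Union bound over 48 events: 48·0.016032 = 0.76955.

0.7695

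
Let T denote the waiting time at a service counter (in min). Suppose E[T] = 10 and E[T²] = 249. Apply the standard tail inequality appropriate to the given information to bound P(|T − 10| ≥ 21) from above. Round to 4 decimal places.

0.3379

The first two moments determine the variance, so Chebyshev's inequality is the sharpest standard bound available.
Var(T) = E[T²] − (E[T])² = 249 − 100 = 149.
Chebyshev's inequality: P(|T − μ| ≥ t) ≤ Var(T)/t² = 149/441 = 0.3379.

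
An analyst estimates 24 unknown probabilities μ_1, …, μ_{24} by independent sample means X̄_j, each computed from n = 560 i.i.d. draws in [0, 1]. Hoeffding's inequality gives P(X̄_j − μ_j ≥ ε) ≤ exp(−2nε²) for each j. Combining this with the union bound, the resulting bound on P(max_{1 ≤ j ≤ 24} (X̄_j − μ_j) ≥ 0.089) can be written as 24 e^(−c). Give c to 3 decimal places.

Union bound over the 24 events: P(max_{1 ≤ j ≤ 24} (X̄_j − μ_j) ≥ 0.089) ≤ 24·exp(−2nε²) = 24 exp(−2·560·0.089²).
So c = 2·560·0.089² = 8.8715.

8.872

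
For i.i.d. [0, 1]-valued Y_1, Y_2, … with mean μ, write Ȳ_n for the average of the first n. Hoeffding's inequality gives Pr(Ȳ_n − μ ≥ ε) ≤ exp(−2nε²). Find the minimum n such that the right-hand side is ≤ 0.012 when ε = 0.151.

Require exp(−2nε²) ≤ 0.012, i.e. 2nε² ≥ ln(1/0.012) = 4.422849.
So n ≥ 4.422849 / (2·0.151²) = 96.988.
The smallest integer n is 97.

97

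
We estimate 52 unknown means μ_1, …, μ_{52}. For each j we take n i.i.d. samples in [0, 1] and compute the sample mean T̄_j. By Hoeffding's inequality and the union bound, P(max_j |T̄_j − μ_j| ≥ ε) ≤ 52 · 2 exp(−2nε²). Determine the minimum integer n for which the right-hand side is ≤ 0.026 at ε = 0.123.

275

Need 2·52·exp(−2nε²) ≤ 0.026, i.e. exp(−2nε²) ≤ 0.026/104.
So 2nε² ≥ ln(104/0.026) = 8.294050.
Hence n ≥ 8.294050/(2·0.123²) = 274.111.
The smallest integer n is 275.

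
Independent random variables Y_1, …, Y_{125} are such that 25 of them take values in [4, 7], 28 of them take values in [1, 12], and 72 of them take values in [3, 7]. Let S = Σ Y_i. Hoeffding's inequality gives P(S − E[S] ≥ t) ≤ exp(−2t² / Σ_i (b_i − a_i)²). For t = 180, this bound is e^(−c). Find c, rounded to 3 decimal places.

13.599

Σ(b_i − a_i)² = 25·3² + 28·11² + 72·4² = 4765.
c = 2t² / 4765 = 2·180² / 4765 = 13.5992.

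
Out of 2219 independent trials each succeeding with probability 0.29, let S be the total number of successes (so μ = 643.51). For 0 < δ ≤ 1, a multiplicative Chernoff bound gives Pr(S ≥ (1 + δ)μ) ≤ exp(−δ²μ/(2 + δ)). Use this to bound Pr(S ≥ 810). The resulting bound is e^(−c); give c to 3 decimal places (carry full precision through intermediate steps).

Write 810 = (1 + δ)μ, so δ = 810/643.51 − 1 = 0.2587217…
Then the exponent is δ²μ/(2 + δ) = (810 − μ)² / (μ·(2 + δ)) = 19.070333.

19.070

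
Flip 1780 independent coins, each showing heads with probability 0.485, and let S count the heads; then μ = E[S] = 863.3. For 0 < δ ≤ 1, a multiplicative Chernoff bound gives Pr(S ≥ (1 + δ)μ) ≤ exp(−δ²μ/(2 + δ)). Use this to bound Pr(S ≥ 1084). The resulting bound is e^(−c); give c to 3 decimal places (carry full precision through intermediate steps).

25.013

Write 1084 = (1 + δ)μ, so δ = 1084/863.3 − 1 = 0.2556469…
Then the exponent is δ²μ/(2 + δ) = (1084 − μ)² / (μ·(2 + δ)) = 25.013347.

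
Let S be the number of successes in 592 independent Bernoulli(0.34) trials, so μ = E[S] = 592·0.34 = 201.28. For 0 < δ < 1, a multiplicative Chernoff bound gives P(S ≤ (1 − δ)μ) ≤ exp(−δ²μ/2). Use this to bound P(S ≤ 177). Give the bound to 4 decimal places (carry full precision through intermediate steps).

0.2312

Write 177 = (1 − δ)μ, so δ = 1 − 177/201.28 = 0.120628…
Then the exponent is δ²μ/2 = (μ − 177)²/(2μ) = 1.464424.
Bound = exp(−1.464424) = 0.23121.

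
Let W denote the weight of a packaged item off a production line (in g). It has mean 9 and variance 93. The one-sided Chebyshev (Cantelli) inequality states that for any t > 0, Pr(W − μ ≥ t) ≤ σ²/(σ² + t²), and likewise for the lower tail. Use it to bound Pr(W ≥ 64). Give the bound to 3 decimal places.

Here σ² = 93 and t = 55, so σ² + t² = 3118.
Cantelli's bound: 93/3118 = 0.0298.

0.030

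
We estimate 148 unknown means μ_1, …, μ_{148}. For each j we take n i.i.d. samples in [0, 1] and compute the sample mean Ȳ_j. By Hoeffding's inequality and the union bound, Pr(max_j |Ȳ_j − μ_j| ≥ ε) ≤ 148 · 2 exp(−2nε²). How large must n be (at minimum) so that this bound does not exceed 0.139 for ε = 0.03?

4258

Need 2·148·exp(−2nε²) ≤ 0.139, i.e. exp(−2nε²) ≤ 0.139/296.
So 2nε² ≥ ln(296/0.139) = 7.663641.
Hence n ≥ 7.663641/(2·0.03²) = 4257.578.
The smallest integer n is 4258.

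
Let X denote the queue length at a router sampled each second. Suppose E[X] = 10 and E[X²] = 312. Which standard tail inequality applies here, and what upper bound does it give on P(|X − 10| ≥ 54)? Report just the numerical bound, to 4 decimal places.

0.0727

The first two moments determine the variance, so Chebyshev's inequality is the sharpest standard bound available.
Var(X) = E[X²] − (E[X])² = 312 − 100 = 212.
Chebyshev's inequality: P(|X − μ| ≥ t) ≤ Var(X)/t² = 212/2916 = 0.0727.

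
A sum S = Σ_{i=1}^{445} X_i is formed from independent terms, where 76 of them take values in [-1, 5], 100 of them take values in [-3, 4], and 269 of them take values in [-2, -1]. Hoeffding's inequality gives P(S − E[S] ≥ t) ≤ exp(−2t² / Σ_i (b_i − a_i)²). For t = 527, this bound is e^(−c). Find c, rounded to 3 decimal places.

Σ(b_i − a_i)² = 76·6² + 100·7² + 269·1² = 7905.
c = 2t² / 7905 = 2·527² / 7905 = 70.2667.

70.267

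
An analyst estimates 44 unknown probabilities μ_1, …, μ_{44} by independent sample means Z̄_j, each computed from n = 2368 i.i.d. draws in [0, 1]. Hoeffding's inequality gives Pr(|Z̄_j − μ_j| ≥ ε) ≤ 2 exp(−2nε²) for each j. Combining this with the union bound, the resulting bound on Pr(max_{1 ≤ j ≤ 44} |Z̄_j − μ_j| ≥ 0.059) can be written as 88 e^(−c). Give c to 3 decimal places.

16.486

Union bound over the 44 events: Pr(max_{1 ≤ j ≤ 44} |Z̄_j − μ_j| ≥ 0.059) ≤ 44·2·exp(−2nε²) = 88 exp(−2·2368·0.059²).
So c = 2·2368·0.059² = 16.4860.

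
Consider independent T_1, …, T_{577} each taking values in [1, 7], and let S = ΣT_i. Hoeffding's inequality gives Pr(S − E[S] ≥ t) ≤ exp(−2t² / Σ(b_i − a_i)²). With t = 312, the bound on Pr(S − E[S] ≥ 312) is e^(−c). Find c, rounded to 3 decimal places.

Σ(b_i − a_i)² = 577·(6)² = 20772.
c = 2t²/20772 = 2·312²/20772 = 9.3726.

9.373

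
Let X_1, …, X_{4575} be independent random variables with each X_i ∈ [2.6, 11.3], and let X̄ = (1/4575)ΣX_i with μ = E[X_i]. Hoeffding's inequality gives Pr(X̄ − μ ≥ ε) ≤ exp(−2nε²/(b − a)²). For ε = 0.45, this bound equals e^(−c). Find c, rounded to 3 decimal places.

24.480

c = 2nε²/(b − a)² = 2·4575·0.45² / 8.7² = 24.4798.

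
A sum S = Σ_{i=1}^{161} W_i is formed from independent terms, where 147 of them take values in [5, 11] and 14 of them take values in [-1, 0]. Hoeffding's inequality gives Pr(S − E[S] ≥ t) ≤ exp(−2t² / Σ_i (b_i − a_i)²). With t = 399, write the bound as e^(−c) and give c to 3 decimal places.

Σ(b_i − a_i)² = 147·6² + 14·1² = 5306.
c = 2t² / 5306 = 2·399² / 5306 = 60.0079.

60.008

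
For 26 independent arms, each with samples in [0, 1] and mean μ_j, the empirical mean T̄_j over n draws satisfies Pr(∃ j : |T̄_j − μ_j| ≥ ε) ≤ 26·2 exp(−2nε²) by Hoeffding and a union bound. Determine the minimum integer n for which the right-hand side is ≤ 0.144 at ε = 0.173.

Need 2·26·exp(−2nε²) ≤ 0.144, i.e. exp(−2nε²) ≤ 0.144/52.
So 2nε² ≥ ln(52/0.144) = 5.889186.
Hence n ≥ 5.889186/(2·0.173²) = 98.386.
The smallest integer n is 99.

99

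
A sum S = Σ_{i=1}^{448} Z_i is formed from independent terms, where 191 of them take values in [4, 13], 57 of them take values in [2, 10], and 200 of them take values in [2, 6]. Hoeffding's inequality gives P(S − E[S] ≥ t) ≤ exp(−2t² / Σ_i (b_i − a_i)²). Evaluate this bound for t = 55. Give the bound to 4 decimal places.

0.7626

Σ(b_i − a_i)² = 191·9² + 57·8² + 200·4² = 22319.
Exponent = 2·55² / 22319 = 0.27107.
Bound = exp(−0.27107) = 0.76256.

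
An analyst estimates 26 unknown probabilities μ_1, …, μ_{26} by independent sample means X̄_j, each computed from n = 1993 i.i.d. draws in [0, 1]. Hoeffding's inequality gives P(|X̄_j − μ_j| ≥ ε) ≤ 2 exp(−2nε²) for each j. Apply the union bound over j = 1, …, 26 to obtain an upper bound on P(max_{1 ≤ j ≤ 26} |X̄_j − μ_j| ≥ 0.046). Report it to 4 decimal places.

0.0113

Per-experiment Hoeffding bound: 2·exp(−2·1993·0.046²) = 2·exp(−8.43438) = 0.00043454.
Union bound over 26 events: 26·0.00043454 = 0.01130.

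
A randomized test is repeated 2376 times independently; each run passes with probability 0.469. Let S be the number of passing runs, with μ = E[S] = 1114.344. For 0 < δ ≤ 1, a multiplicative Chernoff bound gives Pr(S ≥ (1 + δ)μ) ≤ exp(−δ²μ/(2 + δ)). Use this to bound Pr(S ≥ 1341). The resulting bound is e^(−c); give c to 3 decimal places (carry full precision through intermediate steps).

20.923

Write 1341 = (1 + δ)μ, so δ = 1341/1114.344 − 1 = 0.2033986…
Then the exponent is δ²μ/(2 + δ) = (1341 − μ)² / (μ·(2 + δ)) = 20.922910.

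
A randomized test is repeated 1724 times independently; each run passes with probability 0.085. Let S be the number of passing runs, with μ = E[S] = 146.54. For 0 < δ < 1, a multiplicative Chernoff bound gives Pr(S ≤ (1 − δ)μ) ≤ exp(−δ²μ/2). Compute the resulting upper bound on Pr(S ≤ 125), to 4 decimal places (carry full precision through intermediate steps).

0.2053

Write 125 = (1 − δ)μ, so δ = 1 − 125/146.54 = 0.1469906…
Then the exponent is δ²μ/2 = (μ − 125)²/(2μ) = 1.583089.
Bound = exp(−1.583089) = 0.20534.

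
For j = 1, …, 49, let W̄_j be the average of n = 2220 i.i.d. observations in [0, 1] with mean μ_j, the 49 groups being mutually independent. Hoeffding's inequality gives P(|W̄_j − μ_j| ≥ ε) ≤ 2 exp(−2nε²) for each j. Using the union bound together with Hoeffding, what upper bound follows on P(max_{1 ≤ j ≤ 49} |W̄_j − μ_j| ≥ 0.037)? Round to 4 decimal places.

0.2246

Per-experiment Hoeffding bound: 2·exp(−2·2220·0.037²) = 2·exp(−6.07836) = 0.0045839.
Union bound over 49 events: 49·0.0045839 = 0.22461.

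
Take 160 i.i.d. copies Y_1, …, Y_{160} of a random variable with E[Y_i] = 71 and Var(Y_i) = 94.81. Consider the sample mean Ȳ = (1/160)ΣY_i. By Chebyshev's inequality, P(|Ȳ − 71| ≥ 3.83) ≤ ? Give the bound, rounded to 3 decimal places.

Var(Ȳ) = Var(Y_i)/n = 94.81/160 = 0.59256.
Chebyshev: P(|Ȳ − 71| ≥ 3.83) ≤ Var(Ȳ)/(3.83)² = 94.81/(160·3.83²) = 0.0404.

0.040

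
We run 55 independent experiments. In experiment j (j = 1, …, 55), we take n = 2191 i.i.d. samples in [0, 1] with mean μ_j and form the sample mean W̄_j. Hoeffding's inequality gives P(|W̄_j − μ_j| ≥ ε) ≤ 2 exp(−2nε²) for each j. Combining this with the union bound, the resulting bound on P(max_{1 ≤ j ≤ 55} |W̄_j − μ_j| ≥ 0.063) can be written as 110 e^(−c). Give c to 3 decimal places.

17.392

Union bound over the 55 events: P(max_{1 ≤ j ≤ 55} |W̄_j − μ_j| ≥ 0.063) ≤ 55·2·exp(−2nε²) = 110 exp(−2·2191·0.063²).
So c = 2·2191·0.063² = 17.3922.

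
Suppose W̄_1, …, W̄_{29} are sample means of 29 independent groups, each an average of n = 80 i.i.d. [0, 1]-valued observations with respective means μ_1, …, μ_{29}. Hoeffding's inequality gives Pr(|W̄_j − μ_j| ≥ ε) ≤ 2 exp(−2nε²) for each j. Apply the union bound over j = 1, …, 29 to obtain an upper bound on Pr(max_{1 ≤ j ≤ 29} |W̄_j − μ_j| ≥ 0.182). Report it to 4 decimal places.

0.2896

Per-experiment Hoeffding bound: 2·exp(−2·80·0.182²) = 2·exp(−5.29984) = 0.0099848.
Union bound over 29 events: 29·0.0099848 = 0.28956.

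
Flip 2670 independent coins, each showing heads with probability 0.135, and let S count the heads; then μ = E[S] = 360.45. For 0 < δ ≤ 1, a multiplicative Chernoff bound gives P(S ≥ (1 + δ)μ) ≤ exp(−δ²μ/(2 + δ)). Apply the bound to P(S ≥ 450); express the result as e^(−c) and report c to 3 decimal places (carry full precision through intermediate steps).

9.895

Write 450 = (1 + δ)μ, so δ = 450/360.45 − 1 = 0.2484395…
Then the exponent is δ²μ/(2 + δ) = (450 − μ)² / (μ·(2 + δ)) = 9.894753.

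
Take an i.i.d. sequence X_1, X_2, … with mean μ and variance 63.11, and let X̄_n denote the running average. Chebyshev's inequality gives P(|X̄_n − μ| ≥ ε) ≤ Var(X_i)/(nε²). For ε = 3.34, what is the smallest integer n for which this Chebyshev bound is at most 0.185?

Require 63.11/(n·3.34²) ≤ 0.185, i.e. n ≥ 63.11/(0.185·3.34²) = 30.580.
The smallest integer n is 31.

31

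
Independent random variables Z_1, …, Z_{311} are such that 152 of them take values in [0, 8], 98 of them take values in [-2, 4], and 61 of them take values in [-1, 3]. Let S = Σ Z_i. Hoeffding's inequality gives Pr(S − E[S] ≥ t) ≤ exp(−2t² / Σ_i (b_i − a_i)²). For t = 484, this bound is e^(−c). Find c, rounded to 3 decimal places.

Σ(b_i − a_i)² = 152·8² + 98·6² + 61·4² = 14232.
c = 2t² / 14232 = 2·484² / 14232 = 32.9196.

32.920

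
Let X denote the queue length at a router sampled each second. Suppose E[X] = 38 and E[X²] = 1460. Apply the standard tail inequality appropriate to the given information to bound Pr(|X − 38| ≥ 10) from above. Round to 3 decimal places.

0.160

The first two moments determine the variance, so Chebyshev's inequality is the sharpest standard bound available.
Var(X) = E[X²] − (E[X])² = 1460 − 1444 = 16.
Chebyshev's inequality: Pr(|X − μ| ≥ t) ≤ Var(X)/t² = 16/100 = 0.1600.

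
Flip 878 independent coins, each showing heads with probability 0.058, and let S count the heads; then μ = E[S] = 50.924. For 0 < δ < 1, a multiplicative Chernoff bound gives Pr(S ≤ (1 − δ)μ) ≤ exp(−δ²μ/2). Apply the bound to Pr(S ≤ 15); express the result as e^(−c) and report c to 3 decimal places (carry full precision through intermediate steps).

Write 15 = (1 − δ)μ, so δ = 1 − 15/50.924 = 0.7054434…
Then the exponent is δ²μ/2 = (μ − 15)²/(2μ) = 12.671174.

12.671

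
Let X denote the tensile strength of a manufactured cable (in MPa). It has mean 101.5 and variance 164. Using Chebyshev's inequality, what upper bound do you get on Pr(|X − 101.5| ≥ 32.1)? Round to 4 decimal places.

0.1592

Chebyshev: Pr(|X − μ| ≥ t) ≤ Var(X)/t².
Bound = 164 / 1030.41 = 0.1592.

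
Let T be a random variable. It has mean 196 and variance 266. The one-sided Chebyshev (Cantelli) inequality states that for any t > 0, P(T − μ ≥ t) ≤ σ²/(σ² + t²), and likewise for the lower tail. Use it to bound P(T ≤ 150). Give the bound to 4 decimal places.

0.1117

Here σ² = 266 and t = 46, so σ² + t² = 2382.
Cantelli's bound: 266/2382 = 0.1117.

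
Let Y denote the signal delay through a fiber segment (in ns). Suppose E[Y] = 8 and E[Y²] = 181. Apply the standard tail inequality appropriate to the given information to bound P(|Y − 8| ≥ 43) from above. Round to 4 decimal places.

The first two moments determine the variance, so Chebyshev's inequality is the sharpest standard bound available.
Var(Y) = E[Y²] − (E[Y])² = 181 − 64 = 117.
Chebyshev's inequality: P(|Y − μ| ≥ t) ≤ Var(Y)/t² = 117/1849 = 0.0633.

0.0633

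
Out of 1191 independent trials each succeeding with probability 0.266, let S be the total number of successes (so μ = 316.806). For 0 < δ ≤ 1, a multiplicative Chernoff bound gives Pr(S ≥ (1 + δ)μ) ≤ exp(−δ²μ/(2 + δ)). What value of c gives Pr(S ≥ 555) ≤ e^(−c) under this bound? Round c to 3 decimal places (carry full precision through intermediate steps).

Write 555 = (1 + δ)μ, so δ = 555/316.806 − 1 = 0.7518608…
Then the exponent is δ²μ/(2 + δ) = (555 − μ)² / (μ·(2 + δ)) = 65.079136.

65.079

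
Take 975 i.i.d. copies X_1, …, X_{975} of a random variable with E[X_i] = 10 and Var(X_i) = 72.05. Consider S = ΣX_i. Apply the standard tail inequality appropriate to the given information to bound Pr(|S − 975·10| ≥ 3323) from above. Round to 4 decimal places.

0.0064

With mean and variance of each term known, Chebyshev's inequality bounds the deviation of the sum (or sample mean).
Var(S) = n·Var(X_i) = 975·72.05 = 70248.75.
Chebyshev: Pr(|S − 975·10| ≥ 3323) ≤ Var(S)/3323² = 70248.75/11042329 = 0.0064.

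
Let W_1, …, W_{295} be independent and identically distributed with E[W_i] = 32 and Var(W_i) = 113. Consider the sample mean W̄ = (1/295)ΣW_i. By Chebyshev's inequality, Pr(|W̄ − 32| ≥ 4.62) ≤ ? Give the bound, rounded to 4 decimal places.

Var(W̄) = Var(W_i)/n = 113/295 = 0.38305.
Chebyshev: Pr(|W̄ − 32| ≥ 4.62) ≤ Var(W̄)/(4.62)² = 113/(295·4.62²) = 0.0179.

0.0179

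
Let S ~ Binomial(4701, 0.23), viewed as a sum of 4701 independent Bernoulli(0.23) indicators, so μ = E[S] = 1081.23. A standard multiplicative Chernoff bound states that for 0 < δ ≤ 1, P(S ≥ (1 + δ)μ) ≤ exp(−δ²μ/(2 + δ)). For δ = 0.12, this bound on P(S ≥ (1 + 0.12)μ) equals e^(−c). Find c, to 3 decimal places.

c = δ²μ/(2 + δ) = 0.12²·1081.23/(2 + 0.12) = 7.3442.

7.344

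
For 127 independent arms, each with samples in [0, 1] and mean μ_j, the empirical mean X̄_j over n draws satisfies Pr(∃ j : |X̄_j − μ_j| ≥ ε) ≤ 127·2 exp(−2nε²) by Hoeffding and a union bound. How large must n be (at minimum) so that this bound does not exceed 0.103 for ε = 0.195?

103

Need 2·127·exp(−2nε²) ≤ 0.103, i.e. exp(−2nε²) ≤ 0.103/254.
So 2nε² ≥ ln(254/0.103) = 7.810361.
Hence n ≥ 7.810361/(2·0.195²) = 102.700.
The smallest integer n is 103.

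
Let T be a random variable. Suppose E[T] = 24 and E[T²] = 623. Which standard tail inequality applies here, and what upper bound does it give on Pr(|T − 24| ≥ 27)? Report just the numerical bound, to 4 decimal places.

0.0645

The first two moments determine the variance, so Chebyshev's inequality is the sharpest standard bound available.
Var(T) = E[T²] − (E[T])² = 623 − 576 = 47.
Chebyshev's inequality: Pr(|T − μ| ≥ t) ≤ Var(T)/t² = 47/729 = 0.0645.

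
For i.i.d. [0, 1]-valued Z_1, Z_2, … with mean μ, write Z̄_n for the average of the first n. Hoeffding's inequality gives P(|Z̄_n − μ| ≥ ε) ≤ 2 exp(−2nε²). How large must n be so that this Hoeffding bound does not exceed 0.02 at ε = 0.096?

Require 2·exp(−2nε²) ≤ 0.02, i.e. 2nε² ≥ ln(2/0.02) = 4.605170.
So n ≥ 4.605170 / (2·0.096²) = 249.846.
The smallest integer n is 250.

250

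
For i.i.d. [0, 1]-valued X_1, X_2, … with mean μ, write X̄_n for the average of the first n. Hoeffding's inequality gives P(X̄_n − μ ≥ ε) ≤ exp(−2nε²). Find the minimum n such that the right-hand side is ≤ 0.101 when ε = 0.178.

37

Require exp(−2nε²) ≤ 0.101, i.e. 2nε² ≥ ln(1/0.101) = 2.292635.
So n ≥ 2.292635 / (2·0.178²) = 36.180.
The smallest integer n is 37.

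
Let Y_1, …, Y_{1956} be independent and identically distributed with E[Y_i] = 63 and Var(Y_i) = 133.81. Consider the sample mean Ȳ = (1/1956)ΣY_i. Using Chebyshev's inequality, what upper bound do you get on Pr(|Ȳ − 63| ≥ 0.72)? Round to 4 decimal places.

0.1320

Var(Ȳ) = Var(Y_i)/n = 133.81/1956 = 0.06841.
Chebyshev: Pr(|Ȳ − 63| ≥ 0.72) ≤ Var(Ȳ)/(0.72)² = 133.81/(1956·0.72²) = 0.1320.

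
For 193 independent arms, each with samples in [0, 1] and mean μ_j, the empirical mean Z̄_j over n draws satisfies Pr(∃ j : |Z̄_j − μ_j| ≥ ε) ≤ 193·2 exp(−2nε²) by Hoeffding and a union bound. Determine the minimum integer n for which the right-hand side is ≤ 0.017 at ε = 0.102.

483

Need 2·193·exp(−2nε²) ≤ 0.017, i.e. exp(−2nε²) ≤ 0.017/386.
So 2nε² ≥ ln(386/0.017) = 10.030379.
Hence n ≥ 10.030379/(2·0.102²) = 482.044.
The smallest integer n is 483.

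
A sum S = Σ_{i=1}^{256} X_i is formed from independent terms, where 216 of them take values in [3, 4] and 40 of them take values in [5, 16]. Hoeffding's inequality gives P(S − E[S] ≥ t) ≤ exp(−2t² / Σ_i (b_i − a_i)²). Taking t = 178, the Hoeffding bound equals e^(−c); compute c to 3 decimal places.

12.533

Σ(b_i − a_i)² = 216·1² + 40·11² = 5056.
c = 2t² / 5056 = 2·178² / 5056 = 12.5332.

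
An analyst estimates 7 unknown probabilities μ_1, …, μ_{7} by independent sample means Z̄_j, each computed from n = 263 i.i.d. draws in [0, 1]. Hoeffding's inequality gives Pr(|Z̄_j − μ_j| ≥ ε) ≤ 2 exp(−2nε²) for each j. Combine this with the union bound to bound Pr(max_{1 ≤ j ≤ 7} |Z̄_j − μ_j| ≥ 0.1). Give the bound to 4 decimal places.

0.0727

Per-experiment Hoeffding bound: 2·exp(−2·263·0.1²) = 2·exp(−5.26000) = 0.010391.
Union bound over 7 events: 7·0.010391 = 0.07273.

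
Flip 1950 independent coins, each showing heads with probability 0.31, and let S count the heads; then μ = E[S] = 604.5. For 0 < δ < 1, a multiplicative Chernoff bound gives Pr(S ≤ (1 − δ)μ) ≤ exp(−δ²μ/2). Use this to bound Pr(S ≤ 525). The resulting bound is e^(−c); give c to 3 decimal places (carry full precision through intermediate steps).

5.228

Write 525 = (1 − δ)μ, so δ = 1 − 525/604.5 = 0.1315136…
Then the exponent is δ²μ/2 = (μ − 525)²/(2μ) = 5.227667.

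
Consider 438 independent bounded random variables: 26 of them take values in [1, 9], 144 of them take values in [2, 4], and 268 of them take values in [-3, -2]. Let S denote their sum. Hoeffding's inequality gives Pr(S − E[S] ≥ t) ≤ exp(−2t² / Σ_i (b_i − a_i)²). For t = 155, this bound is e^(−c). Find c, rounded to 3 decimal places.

19.159

Σ(b_i − a_i)² = 26·8² + 144·2² + 268·1² = 2508.
c = 2t² / 2508 = 2·155² / 2508 = 19.1587.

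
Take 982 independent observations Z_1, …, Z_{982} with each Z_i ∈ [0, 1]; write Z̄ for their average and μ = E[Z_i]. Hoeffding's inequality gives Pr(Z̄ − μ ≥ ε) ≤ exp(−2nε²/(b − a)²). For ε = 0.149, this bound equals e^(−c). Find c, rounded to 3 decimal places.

43.603

c = 2nε²/(b − a)² = 2·982·0.149² / 1² = 43.6028.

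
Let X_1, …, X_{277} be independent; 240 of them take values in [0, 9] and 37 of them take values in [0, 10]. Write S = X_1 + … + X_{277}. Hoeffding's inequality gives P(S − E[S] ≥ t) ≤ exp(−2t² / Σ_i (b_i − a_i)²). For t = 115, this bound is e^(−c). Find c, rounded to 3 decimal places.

Σ(b_i − a_i)² = 240·9² + 37·10² = 23140.
c = 2t² / 23140 = 2·115² / 23140 = 1.1430.

1.143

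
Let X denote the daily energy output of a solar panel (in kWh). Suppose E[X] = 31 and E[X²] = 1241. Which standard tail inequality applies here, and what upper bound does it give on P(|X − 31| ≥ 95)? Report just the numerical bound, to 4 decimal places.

The first two moments determine the variance, so Chebyshev's inequality is the sharpest standard bound available.
Var(X) = E[X²] − (E[X])² = 1241 − 961 = 280.
Chebyshev's inequality: P(|X − μ| ≥ t) ≤ Var(X)/t² = 280/9025 = 0.0310.

0.0310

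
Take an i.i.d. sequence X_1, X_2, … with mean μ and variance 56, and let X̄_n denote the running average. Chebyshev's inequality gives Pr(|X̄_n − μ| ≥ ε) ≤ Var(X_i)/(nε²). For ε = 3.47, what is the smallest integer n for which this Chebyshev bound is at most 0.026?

Require 56/(n·3.47²) ≤ 0.026, i.e. n ≥ 56/(0.026·3.47²) = 178.878.
The smallest integer n is 179.

179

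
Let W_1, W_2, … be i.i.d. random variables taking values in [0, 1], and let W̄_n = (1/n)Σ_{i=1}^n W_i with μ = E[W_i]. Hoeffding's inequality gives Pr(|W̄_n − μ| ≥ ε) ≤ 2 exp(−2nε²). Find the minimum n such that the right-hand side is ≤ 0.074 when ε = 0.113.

Require 2·exp(−2nε²) ≤ 0.074, i.e. 2nε² ≥ ln(2/0.074) = 3.296837.
So n ≥ 3.296837 / (2·0.113²) = 129.095.
The smallest integer n is 130.

130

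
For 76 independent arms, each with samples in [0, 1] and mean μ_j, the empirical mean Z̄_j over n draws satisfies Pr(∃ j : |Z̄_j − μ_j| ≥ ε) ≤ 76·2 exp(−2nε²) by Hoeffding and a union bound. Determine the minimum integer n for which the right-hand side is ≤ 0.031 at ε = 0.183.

Need 2·76·exp(−2nε²) ≤ 0.031, i.e. exp(−2nε²) ≤ 0.031/152.
So 2nε² ≥ ln(152/0.031) = 8.497649.
Hence n ≥ 8.497649/(2·0.183²) = 126.872.
The smallest integer n is 127.

127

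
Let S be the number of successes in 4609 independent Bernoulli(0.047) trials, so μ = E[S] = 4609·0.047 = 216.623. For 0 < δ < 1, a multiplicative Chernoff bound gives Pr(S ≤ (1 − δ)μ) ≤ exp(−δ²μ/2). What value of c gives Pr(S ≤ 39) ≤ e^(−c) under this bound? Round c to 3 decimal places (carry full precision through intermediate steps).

72.822

Write 39 = (1 − δ)μ, so δ = 1 − 39/216.623 = 0.8199637…
Then the exponent is δ²μ/2 = (μ − 39)²/(2μ) = 72.822208.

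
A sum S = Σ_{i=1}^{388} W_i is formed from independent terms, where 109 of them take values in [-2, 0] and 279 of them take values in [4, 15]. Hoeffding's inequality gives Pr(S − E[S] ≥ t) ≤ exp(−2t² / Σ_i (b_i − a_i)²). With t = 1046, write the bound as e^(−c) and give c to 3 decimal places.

Σ(b_i − a_i)² = 109·2² + 279·11² = 34195.
c = 2t² / 34195 = 2·1046² / 34195 = 63.9927.

63.993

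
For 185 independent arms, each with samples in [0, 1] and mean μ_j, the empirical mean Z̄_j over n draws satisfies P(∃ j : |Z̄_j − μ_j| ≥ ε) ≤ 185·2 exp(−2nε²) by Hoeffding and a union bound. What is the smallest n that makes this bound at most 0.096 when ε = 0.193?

111

Need 2·185·exp(−2nε²) ≤ 0.096, i.e. exp(−2nε²) ≤ 0.096/370.
So 2nε² ≥ ln(370/0.096) = 8.256910.
Hence n ≥ 8.256910/(2·0.193²) = 110.834.
The smallest integer n is 111.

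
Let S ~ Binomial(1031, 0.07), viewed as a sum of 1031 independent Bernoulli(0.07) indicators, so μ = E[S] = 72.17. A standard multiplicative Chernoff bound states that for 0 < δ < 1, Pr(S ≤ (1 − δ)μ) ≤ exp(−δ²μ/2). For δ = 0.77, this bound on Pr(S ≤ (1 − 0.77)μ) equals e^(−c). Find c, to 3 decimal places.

21.395

c = δ²μ/2 = 0.77²·72.17/2 = 21.3948.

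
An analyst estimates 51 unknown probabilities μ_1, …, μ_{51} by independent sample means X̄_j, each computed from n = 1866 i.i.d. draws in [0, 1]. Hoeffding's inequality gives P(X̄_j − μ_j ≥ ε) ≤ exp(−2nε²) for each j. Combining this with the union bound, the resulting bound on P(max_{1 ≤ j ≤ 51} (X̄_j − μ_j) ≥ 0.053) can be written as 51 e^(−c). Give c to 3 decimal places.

Union bound over the 51 events: P(max_{1 ≤ j ≤ 51} (X̄_j − μ_j) ≥ 0.053) ≤ 51·exp(−2nε²) = 51 exp(−2·1866·0.053²).
So c = 2·1866·0.053² = 10.4832.

10.483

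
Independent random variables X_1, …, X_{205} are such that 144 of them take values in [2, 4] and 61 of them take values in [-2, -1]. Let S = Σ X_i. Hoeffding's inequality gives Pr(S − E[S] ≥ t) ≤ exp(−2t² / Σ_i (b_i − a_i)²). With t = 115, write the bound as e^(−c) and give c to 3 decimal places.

41.523

Σ(b_i − a_i)² = 144·2² + 61·1² = 637.
c = 2t² / 637 = 2·115² / 637 = 41.5228.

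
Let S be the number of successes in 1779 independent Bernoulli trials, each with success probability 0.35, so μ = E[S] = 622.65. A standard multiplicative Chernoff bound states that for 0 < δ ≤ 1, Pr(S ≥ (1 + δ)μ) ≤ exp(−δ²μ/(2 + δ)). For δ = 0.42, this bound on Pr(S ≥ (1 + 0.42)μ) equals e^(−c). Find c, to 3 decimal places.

45.387

c = δ²μ/(2 + δ) = 0.42²·622.65/(2 + 0.42) = 45.3866.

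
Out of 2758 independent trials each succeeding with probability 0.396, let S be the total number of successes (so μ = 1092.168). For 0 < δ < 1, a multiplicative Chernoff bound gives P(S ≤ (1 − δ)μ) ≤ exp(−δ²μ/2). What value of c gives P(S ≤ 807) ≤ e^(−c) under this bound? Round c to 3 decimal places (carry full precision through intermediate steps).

37.229

Write 807 = (1 − δ)μ, so δ = 1 − 807/1092.168 = 0.2611027…
Then the exponent is δ²μ/2 = (μ − 807)²/(2μ) = 37.229066.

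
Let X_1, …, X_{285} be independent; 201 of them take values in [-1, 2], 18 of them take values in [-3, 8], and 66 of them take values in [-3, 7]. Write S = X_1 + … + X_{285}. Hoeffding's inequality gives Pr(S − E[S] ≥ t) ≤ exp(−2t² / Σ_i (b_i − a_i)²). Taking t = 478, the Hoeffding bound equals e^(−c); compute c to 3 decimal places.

Σ(b_i − a_i)² = 201·3² + 18·11² + 66·10² = 10587.
c = 2t² / 10587 = 2·478² / 10587 = 43.1631.

43.163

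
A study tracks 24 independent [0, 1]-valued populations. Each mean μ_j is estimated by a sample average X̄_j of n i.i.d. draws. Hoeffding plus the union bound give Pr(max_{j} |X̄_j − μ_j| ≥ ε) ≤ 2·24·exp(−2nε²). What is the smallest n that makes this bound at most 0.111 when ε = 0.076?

526

Need 2·24·exp(−2nε²) ≤ 0.111, i.e. exp(−2nε²) ≤ 0.111/48.
So 2nε² ≥ ln(48/0.111) = 6.069426.
Hence n ≥ 6.069426/(2·0.076²) = 525.400.
The smallest integer n is 526.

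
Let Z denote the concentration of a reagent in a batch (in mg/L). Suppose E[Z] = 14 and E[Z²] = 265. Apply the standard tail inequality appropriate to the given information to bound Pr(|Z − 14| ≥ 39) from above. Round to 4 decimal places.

0.0454

The first two moments determine the variance, so Chebyshev's inequality is the sharpest standard bound available.
Var(Z) = E[Z²] − (E[Z])² = 265 − 196 = 69.
Chebyshev's inequality: Pr(|Z − μ| ≥ t) ≤ Var(Z)/t² = 69/1521 = 0.0454.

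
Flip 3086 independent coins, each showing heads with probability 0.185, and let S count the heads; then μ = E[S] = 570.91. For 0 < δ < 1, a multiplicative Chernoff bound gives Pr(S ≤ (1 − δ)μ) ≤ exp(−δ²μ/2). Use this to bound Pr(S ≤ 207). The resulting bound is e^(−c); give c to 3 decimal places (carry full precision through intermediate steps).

115.982

Write 207 = (1 − δ)μ, so δ = 1 − 207/570.91 = 0.637421…
Then the exponent is δ²μ/2 = (μ − 207)²/(2μ) = 115.981931.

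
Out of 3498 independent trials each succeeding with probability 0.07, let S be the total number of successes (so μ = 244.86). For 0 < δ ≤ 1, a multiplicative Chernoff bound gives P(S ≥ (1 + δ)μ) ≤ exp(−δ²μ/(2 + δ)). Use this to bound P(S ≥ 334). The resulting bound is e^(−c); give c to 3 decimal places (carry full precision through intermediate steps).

Write 334 = (1 + δ)μ, so δ = 334/244.86 − 1 = 0.3640448…
Then the exponent is δ²μ/(2 + δ) = (334 − μ)² / (μ·(2 + δ)) = 13.726876.

13.727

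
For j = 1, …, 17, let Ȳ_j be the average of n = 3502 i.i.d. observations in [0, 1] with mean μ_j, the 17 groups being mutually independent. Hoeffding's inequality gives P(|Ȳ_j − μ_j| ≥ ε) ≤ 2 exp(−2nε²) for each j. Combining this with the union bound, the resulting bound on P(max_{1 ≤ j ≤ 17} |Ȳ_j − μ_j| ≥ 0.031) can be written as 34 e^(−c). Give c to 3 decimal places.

Union bound over the 17 events: P(max_{1 ≤ j ≤ 17} |Ȳ_j − μ_j| ≥ 0.031) ≤ 17·2·exp(−2nε²) = 34 exp(−2·3502·0.031²).
So c = 2·3502·0.031² = 6.7308.

6.731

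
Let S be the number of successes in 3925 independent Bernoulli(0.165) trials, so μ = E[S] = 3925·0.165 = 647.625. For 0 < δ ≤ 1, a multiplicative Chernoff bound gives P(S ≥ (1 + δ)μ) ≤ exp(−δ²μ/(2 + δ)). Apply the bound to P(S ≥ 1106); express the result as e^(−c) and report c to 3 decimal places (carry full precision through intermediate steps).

Write 1106 = (1 + δ)μ, so δ = 1106/647.625 − 1 = 0.7077784…
Then the exponent is δ²μ/(2 + δ) = (1106 − μ)² / (μ·(2 + δ)) = 119.813324.

119.813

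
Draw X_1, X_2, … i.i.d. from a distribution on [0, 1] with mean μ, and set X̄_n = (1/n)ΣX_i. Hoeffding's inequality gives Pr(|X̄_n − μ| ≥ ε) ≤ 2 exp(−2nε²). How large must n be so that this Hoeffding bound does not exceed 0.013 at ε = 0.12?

Require 2·exp(−2nε²) ≤ 0.013, i.e. 2nε² ≥ ln(2/0.013) = 5.035953.
So n ≥ 5.035953 / (2·0.12²) = 174.859.
The smallest integer n is 175.

175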